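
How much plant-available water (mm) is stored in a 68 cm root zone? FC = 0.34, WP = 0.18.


Step 1: Available water = (FC - WP) * depth * 10
Step 2: AW = (0.34 - 0.18) * 68 * 10
Step 3: AW = 0.16 * 68 * 10
Step 4: AW = 108.8 mm

108.8


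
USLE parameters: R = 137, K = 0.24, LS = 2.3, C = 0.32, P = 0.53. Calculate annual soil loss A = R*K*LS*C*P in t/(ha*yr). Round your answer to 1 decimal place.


Step 1: A = R * K * LS * C * P
Step 2: R * K = 137 * 0.24 = 32.88
Step 3: (R*K) * LS = 32.88 * 2.3 = 75.624
Step 4: * C * P = 75.624 * 0.32 * 0.53 = 12.8
Step 5: A = 12.8 t/(ha*yr)

12.8


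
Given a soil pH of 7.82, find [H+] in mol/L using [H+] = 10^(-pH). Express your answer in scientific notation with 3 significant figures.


Step 1: [H+] = 10^(-pH)
Step 2: [H+] = 10^(-7.82)
Step 3: [H+] = 1.51e-08 mol/L

1.51e-08


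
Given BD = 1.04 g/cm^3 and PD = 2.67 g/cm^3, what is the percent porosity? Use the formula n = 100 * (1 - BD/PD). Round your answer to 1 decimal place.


Step 1: Formula: n = 100 * (1 - BD / PD)
Step 2: n = 100 * (1 - 1.04 / 2.67)
Step 3: n = 100 * (1 - 0.38951)
Step 4: n = 61.0%

61.0


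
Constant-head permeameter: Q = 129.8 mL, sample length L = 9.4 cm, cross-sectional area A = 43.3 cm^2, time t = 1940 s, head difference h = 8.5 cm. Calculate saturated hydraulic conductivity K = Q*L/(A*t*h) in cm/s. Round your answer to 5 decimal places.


Step 1: K = Q * L / (A * t * h)
Step 2: Numerator = 129.8 * 9.4 = 1220.12
Step 3: Denominator = 43.3 * 1940 * 8.5 = 714017.0
Step 4: K = 1220.12 / 714017.0 = 0.00171 cm/s

0.00171


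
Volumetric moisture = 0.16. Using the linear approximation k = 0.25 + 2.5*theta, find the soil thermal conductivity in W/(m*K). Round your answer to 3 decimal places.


Step 1: k = 0.25 + 2.5 * theta
Step 2: k = 0.25 + 2.5 * 0.16
Step 3: k = 0.25 + 0.4
Step 4: k = 0.65 W/(m*K)

0.65


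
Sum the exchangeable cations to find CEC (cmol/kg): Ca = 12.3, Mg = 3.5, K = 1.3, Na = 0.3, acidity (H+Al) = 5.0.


Step 1: CEC = Ca + Mg + K + Na + (H+Al)
Step 2: CEC = 12.3 + 3.5 + 1.3 + 0.3 + 5.0
Step 3: CEC = 22.4 cmol/kg

22.4


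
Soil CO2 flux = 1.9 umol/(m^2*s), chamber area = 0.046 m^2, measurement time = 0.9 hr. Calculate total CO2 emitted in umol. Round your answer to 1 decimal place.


Step 1: Convert time to seconds: 0.9 hr * 3600 = 3240.0 s
Step 2: Total = flux * area * time_s
Step 3: Total = 1.9 * 0.046 * 3240.0
Step 4: Total = 283.2 umol

283.2


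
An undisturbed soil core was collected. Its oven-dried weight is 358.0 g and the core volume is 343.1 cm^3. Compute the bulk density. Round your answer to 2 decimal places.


Step 1: Identify the formula: BD = dry mass / volume
Step 2: Substitute values: BD = 358.0 / 343.1
Step 3: BD = 1.04 g/cm^3

1.04


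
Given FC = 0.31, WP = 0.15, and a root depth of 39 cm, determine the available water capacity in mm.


Step 1: Available water = (FC - WP) * depth * 10
Step 2: AW = (0.31 - 0.15) * 39 * 10
Step 3: AW = 0.16 * 39 * 10
Step 4: AW = 62.4 mm

62.4


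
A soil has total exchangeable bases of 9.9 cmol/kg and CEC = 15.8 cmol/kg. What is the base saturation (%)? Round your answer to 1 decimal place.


Step 1: BS = 100 * (sum of bases) / CEC
Step 2: BS = 100 * 9.9 / 15.8
Step 3: BS = 62.7%

62.7


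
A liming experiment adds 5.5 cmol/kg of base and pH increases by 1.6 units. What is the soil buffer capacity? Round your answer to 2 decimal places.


Step 1: BC = change in base / change in pH
Step 2: BC = 5.5 / 1.6
Step 3: BC = 3.44 cmol/(kg*pH unit)

3.44


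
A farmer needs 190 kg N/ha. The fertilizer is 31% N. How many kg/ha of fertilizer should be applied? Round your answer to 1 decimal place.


Step 1: Fertilizer rate = target N / (N content / 100)
Step 2: Rate = 190 / (31 / 100)
Step 3: Rate = 190 / 0.31
Step 4: Rate = 612.9 kg/ha

612.9


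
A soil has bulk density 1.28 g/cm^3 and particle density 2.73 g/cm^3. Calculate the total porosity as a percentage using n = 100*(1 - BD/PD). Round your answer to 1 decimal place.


Step 1: Formula: n = 100 * (1 - BD / PD)
Step 2: n = 100 * (1 - 1.28 / 2.73)
Step 3: n = 100 * (1 - 0.46886)
Step 4: n = 53.1%

53.1


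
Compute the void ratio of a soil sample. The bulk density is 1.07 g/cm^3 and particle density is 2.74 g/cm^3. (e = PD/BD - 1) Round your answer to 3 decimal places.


Step 1: e = PD / BD - 1
Step 2: e = 2.74 / 1.07 - 1
Step 3: e = 2.56075 - 1
Step 4: e = 1.561

1.561


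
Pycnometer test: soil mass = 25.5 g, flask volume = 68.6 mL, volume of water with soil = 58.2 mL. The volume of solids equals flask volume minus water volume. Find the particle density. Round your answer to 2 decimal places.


Step 1: Volume of solids = flask volume - water volume with soil
Step 2: V_solids = 68.6 - 58.2 = 10.4 mL
Step 3: Particle density = mass / V_solids = 25.5 / 10.4 = 2.45 g/cm^3

2.45


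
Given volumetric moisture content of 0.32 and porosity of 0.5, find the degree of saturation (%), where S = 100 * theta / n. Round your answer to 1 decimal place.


Step 1: S = 100 * theta_v / n
Step 2: S = 100 * 0.32 / 0.5
Step 3: S = 64.0%

64.0


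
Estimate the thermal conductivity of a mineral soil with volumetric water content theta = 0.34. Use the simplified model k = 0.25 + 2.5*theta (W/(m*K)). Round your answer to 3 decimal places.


Step 1: k = 0.25 + 2.5 * theta
Step 2: k = 0.25 + 2.5 * 0.34
Step 3: k = 0.25 + 0.85
Step 4: k = 1.1 W/(m*K)

1.1


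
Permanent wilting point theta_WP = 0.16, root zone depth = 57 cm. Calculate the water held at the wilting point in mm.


Step 1: Water (mm) = theta_WP * depth * 10
Step 2: Water = 0.16 * 57 * 10
Step 3: Water = 91.2 mm

91.2


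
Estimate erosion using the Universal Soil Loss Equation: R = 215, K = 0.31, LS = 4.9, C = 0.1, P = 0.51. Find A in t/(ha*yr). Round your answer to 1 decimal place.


Step 1: A = R * K * LS * C * P
Step 2: R * K = 215 * 0.31 = 66.65
Step 3: (R*K) * LS = 66.65 * 4.9 = 326.585
Step 4: * C * P = 326.585 * 0.1 * 0.51 = 16.7
Step 5: A = 16.7 t/(ha*yr)

16.7


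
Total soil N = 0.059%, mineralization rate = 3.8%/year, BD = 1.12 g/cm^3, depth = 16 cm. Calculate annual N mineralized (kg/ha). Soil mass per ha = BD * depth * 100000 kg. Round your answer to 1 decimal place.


Step 1: Soil mass per ha = BD * depth * 100000 = 1.12 * 16 * 100000 = 1792000 kg
Step 2: Total N pool = soil mass * N%/100 = 1792000 * 0.059/100 = 1057.28 kg/ha
Step 3: N mineralized = N pool * rate%/100 = 1057.28 * 3.8/100 = 40.2 kg/ha/yr

40.2


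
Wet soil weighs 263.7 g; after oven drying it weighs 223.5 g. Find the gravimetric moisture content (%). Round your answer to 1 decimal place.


Step 1: Water mass = wet - dry = 263.7 - 223.5 = 40.2 g
Step 2: w = 100 * water mass / dry mass
Step 3: w = 100 * 40.2 / 223.5 = 18.0%

18.0


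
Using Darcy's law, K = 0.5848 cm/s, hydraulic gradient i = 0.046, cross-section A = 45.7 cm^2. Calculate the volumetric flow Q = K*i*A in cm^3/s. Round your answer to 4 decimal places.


Step 1: Apply Darcy's law: Q = K * i * A
Step 2: Q = 0.5848 * 0.046 * 45.7
Step 3: Q = 1.2294 cm^3/s

1.2294


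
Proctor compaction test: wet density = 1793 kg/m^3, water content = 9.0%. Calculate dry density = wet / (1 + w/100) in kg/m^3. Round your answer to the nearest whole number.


Step 1: Dry density = wet density / (1 + w/100)
Step 2: Dry density = 1793 / (1 + 9.0/100)
Step 3: Dry density = 1793 / 1.09
Step 4: Dry density = 1645 kg/m^3

1645


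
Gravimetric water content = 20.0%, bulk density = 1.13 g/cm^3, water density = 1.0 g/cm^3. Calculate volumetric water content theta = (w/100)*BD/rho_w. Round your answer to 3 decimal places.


Step 1: theta = (w / 100) * BD / rho_w
Step 2: theta = (20.0 / 100) * 1.13 / 1.0
Step 3: theta = 0.2 * 1.13
Step 4: theta = 0.226

0.226


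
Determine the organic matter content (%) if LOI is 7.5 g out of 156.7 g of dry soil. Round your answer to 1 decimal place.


Step 1: OM% = 100 * LOI / sample mass
Step 2: OM = 100 * 7.5 / 156.7
Step 3: OM = 4.8%

4.8


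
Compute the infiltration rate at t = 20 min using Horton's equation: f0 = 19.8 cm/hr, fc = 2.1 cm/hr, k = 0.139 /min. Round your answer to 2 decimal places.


Step 1: f = fc + (f0 - fc) * exp(-k * t)
Step 2: exp(-0.139 * 20) = 0.062039
Step 3: f = 2.1 + (19.8 - 2.1) * 0.062039
Step 4: f = 2.1 + 17.7 * 0.062039
Step 5: f = 3.2 cm/hr

3.2


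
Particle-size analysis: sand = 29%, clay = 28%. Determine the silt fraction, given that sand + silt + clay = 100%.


Step 1: sand + silt + clay = 100%
Step 2: silt = 100 - sand - clay
Step 3: silt = 100 - 29 - 28
Step 4: silt = 43%

43


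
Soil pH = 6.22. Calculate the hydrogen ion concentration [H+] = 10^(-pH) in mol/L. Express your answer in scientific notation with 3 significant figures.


Step 1: [H+] = 10^(-pH)
Step 2: [H+] = 10^(-6.22)
Step 3: [H+] = 6.03e-07 mol/L

6.03e-07


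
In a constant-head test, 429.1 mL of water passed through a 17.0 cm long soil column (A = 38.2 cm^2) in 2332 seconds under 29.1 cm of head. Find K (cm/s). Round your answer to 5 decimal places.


Step 1: K = Q * L / (A * t * h)
Step 2: Numerator = 429.1 * 17.0 = 7294.7
Step 3: Denominator = 38.2 * 2332 * 29.1 = 2592297.84
Step 4: K = 7294.7 / 2592297.84 = 0.00281 cm/s

0.00281


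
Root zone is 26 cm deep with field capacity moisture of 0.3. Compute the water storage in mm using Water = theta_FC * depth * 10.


Step 1: Water (mm) = theta_FC * depth (cm) * 10
Step 2: Water = 0.3 * 26 * 10
Step 3: Water = 78.0 mm

78.0


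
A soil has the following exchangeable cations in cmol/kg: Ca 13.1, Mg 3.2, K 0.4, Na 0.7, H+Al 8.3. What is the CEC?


Step 1: CEC = Ca + Mg + K + Na + (H+Al)
Step 2: CEC = 13.1 + 3.2 + 0.4 + 0.7 + 8.3
Step 3: CEC = 25.7 cmol/kg

25.7


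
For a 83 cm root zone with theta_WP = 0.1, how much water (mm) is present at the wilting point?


Step 1: Water (mm) = theta_WP * depth * 10
Step 2: Water = 0.1 * 83 * 10
Step 3: Water = 83.0 mm

83.0


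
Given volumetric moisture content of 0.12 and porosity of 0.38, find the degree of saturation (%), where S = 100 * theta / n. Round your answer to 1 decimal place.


Step 1: S = 100 * theta_v / n
Step 2: S = 100 * 0.12 / 0.38
Step 3: S = 31.6%

31.6


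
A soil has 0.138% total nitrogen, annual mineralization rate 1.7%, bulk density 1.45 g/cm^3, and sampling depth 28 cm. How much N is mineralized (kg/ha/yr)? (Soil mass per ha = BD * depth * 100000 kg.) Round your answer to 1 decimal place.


Step 1: Soil mass per ha = BD * depth * 100000 = 1.45 * 28 * 100000 = 4060000 kg
Step 2: Total N pool = soil mass * N%/100 = 4060000 * 0.138/100 = 5602.8 kg/ha
Step 3: N mineralized = N pool * rate%/100 = 5602.8 * 1.7/100 = 95.2 kg/ha/yr

95.2


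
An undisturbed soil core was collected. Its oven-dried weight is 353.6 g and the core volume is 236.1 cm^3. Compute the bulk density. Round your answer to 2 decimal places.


Step 1: Identify the formula: BD = dry mass / volume
Step 2: Substitute values: BD = 353.6 / 236.1
Step 3: BD = 1.5 g/cm^3

1.5


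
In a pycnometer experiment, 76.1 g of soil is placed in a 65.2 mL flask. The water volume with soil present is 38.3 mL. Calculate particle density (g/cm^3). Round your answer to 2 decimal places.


Step 1: Volume of solids = flask volume - water volume with soil
Step 2: V_solids = 65.2 - 38.3 = 26.9 mL
Step 3: Particle density = mass / V_solids = 76.1 / 26.9 = 2.83 g/cm^3

2.83


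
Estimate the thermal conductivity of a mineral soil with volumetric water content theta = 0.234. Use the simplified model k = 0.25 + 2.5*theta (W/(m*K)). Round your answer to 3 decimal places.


Step 1: k = 0.25 + 2.5 * theta
Step 2: k = 0.25 + 2.5 * 0.234
Step 3: k = 0.25 + 0.585
Step 4: k = 0.835 W/(m*K)

0.835


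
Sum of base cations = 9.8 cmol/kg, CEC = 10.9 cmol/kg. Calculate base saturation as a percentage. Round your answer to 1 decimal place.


Step 1: BS = 100 * (sum of bases) / CEC
Step 2: BS = 100 * 9.8 / 10.9
Step 3: BS = 89.9%

89.9


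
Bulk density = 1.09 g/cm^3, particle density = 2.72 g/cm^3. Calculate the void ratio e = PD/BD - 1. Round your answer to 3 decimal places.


Step 1: e = PD / BD - 1
Step 2: e = 2.72 / 1.09 - 1
Step 3: e = 2.49541 - 1
Step 4: e = 1.495

1.495


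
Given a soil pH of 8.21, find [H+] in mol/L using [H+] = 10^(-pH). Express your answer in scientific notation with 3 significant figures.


Step 1: [H+] = 10^(-pH)
Step 2: [H+] = 10^(-8.21)
Step 3: [H+] = 6.17e-09 mol/L

6.17e-09


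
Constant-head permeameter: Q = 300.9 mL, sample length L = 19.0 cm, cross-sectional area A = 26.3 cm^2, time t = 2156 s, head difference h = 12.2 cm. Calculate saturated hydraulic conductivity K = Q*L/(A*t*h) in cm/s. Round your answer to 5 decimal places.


Step 1: K = Q * L / (A * t * h)
Step 2: Numerator = 300.9 * 19.0 = 5717.1
Step 3: Denominator = 26.3 * 2156 * 12.2 = 691774.16
Step 4: K = 5717.1 / 691774.16 = 0.00826 cm/s

0.00826


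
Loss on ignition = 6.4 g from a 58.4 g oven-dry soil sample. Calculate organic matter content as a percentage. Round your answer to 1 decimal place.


Step 1: OM% = 100 * LOI / sample mass
Step 2: OM = 100 * 6.4 / 58.4
Step 3: OM = 11.0%

11.0


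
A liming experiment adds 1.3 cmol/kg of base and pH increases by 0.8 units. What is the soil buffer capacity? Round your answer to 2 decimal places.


Step 1: BC = change in base / change in pH
Step 2: BC = 1.3 / 0.8
Step 3: BC = 1.63 cmol/(kg*pH unit)

1.63


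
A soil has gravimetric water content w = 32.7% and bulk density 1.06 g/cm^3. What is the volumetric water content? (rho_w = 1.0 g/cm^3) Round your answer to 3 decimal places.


Step 1: theta = (w / 100) * BD / rho_w
Step 2: theta = (32.7 / 100) * 1.06 / 1.0
Step 3: theta = 0.327 * 1.06
Step 4: theta = 0.347

0.347


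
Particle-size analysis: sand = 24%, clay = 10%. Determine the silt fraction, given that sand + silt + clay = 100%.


Step 1: sand + silt + clay = 100%
Step 2: silt = 100 - sand - clay
Step 3: silt = 100 - 24 - 10
Step 4: silt = 66%

66


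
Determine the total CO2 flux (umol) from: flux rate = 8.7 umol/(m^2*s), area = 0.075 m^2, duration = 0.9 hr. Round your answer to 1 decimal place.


Step 1: Convert time to seconds: 0.9 hr * 3600 = 3240.0 s
Step 2: Total = flux * area * time_s
Step 3: Total = 8.7 * 0.075 * 3240.0
Step 4: Total = 2114.1 umol

2114.1


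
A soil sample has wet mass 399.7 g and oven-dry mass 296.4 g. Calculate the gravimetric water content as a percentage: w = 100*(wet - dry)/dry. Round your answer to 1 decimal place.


Step 1: Water mass = wet - dry = 399.7 - 296.4 = 103.3 g
Step 2: w = 100 * water mass / dry mass
Step 3: w = 100 * 103.3 / 296.4 = 34.9%

34.9


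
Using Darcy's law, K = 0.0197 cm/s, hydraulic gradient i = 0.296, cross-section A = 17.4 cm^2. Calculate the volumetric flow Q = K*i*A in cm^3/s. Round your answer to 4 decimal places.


Step 1: Apply Darcy's law: Q = K * i * A
Step 2: Q = 0.0197 * 0.296 * 17.4
Step 3: Q = 0.1015 cm^3/s

0.1015


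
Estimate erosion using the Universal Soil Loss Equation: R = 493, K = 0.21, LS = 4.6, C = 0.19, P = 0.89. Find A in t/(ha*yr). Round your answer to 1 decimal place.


Step 1: A = R * K * LS * C * P
Step 2: R * K = 493 * 0.21 = 103.53
Step 3: (R*K) * LS = 103.53 * 4.6 = 476.238
Step 4: * C * P = 476.238 * 0.19 * 0.89 = 80.5
Step 5: A = 80.5 t/(ha*yr)

80.5


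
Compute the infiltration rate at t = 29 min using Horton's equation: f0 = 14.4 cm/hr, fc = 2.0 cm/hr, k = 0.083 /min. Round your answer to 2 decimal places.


Step 1: f = fc + (f0 - fc) * exp(-k * t)
Step 2: exp(-0.083 * 29) = 0.090085
Step 3: f = 2.0 + (14.4 - 2.0) * 0.090085
Step 4: f = 2.0 + 12.4 * 0.090085
Step 5: f = 3.12 cm/hr

3.12


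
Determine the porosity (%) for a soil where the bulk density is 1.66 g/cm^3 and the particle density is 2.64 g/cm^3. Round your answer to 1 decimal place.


Step 1: Formula: n = 100 * (1 - BD / PD)
Step 2: n = 100 * (1 - 1.66 / 2.64)
Step 3: n = 100 * (1 - 0.62879)
Step 4: n = 37.1%

37.1


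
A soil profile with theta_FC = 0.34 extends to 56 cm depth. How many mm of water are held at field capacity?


Step 1: Water (mm) = theta_FC * depth (cm) * 10
Step 2: Water = 0.34 * 56 * 10
Step 3: Water = 190.4 mm

190.4


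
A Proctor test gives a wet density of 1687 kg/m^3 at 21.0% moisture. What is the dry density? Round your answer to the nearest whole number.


Step 1: Dry density = wet density / (1 + w/100)
Step 2: Dry density = 1687 / (1 + 21.0/100)
Step 3: Dry density = 1687 / 1.21
Step 4: Dry density = 1394 kg/m^3

1394


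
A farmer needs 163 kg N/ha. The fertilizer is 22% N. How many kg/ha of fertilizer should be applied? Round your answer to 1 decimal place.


Step 1: Fertilizer rate = target N / (N content / 100)
Step 2: Rate = 163 / (22 / 100)
Step 3: Rate = 163 / 0.22
Step 4: Rate = 740.9 kg/ha

740.9


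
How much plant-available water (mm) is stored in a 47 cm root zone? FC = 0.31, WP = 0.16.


Step 1: Available water = (FC - WP) * depth * 10
Step 2: AW = (0.31 - 0.16) * 47 * 10
Step 3: AW = 0.15 * 47 * 10
Step 4: AW = 70.5 mm

70.5


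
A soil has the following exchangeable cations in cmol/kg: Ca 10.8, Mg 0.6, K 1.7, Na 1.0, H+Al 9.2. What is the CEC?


Step 1: CEC = Ca + Mg + K + Na + (H+Al)
Step 2: CEC = 10.8 + 0.6 + 1.7 + 1.0 + 9.2
Step 3: CEC = 23.3 cmol/kg

23.3


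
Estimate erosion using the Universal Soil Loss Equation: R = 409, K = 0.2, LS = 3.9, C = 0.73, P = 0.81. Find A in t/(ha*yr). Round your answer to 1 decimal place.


Step 1: A = R * K * LS * C * P
Step 2: R * K = 409 * 0.2 = 81.8
Step 3: (R*K) * LS = 81.8 * 3.9 = 319.02
Step 4: * C * P = 319.02 * 0.73 * 0.81 = 188.6
Step 5: A = 188.6 t/(ha*yr)

188.6


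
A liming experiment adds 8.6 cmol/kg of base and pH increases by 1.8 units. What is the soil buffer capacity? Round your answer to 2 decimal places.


Step 1: BC = change in base / change in pH
Step 2: BC = 8.6 / 1.8
Step 3: BC = 4.78 cmol/(kg*pH unit)

4.78


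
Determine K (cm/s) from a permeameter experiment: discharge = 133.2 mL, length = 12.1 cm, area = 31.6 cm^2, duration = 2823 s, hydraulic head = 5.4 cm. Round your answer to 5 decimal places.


Step 1: K = Q * L / (A * t * h)
Step 2: Numerator = 133.2 * 12.1 = 1611.72
Step 3: Denominator = 31.6 * 2823 * 5.4 = 481716.72
Step 4: K = 1611.72 / 481716.72 = 0.00335 cm/s

0.00335


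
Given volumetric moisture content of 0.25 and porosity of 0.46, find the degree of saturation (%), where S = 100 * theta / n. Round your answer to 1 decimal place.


Step 1: S = 100 * theta_v / n
Step 2: S = 100 * 0.25 / 0.46
Step 3: S = 54.3%

54.3


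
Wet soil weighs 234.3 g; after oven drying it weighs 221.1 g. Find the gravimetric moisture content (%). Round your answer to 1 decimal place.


Step 1: Water mass = wet - dry = 234.3 - 221.1 = 13.2 g
Step 2: w = 100 * water mass / dry mass
Step 3: w = 100 * 13.2 / 221.1 = 6.0%

6.0


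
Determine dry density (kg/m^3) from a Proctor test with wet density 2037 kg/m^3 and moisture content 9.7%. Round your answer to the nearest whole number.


Step 1: Dry density = wet density / (1 + w/100)
Step 2: Dry density = 2037 / (1 + 9.7/100)
Step 3: Dry density = 2037 / 1.097
Step 4: Dry density = 1857 kg/m^3

1857


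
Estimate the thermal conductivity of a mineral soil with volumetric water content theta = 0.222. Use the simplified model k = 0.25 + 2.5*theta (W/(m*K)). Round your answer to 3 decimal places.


Step 1: k = 0.25 + 2.5 * theta
Step 2: k = 0.25 + 2.5 * 0.222
Step 3: k = 0.25 + 0.555
Step 4: k = 0.805 W/(m*K)

0.805


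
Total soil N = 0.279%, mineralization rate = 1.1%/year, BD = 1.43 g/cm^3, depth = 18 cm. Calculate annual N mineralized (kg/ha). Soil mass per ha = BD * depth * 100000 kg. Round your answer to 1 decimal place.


Step 1: Soil mass per ha = BD * depth * 100000 = 1.43 * 18 * 100000 = 2574000 kg
Step 2: Total N pool = soil mass * N%/100 = 2574000 * 0.279/100 = 7181.46 kg/ha
Step 3: N mineralized = N pool * rate%/100 = 7181.46 * 1.1/100 = 79.0 kg/ha/yr

79.0


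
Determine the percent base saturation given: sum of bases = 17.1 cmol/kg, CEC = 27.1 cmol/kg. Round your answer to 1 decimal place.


Step 1: BS = 100 * (sum of bases) / CEC
Step 2: BS = 100 * 17.1 / 27.1
Step 3: BS = 63.1%

63.1


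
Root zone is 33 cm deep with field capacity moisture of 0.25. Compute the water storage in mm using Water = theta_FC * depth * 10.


Step 1: Water (mm) = theta_FC * depth (cm) * 10
Step 2: Water = 0.25 * 33 * 10
Step 3: Water = 82.5 mm

82.5


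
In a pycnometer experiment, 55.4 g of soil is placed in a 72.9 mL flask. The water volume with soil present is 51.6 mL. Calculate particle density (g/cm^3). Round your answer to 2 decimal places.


Step 1: Volume of solids = flask volume - water volume with soil
Step 2: V_solids = 72.9 - 51.6 = 21.3 mL
Step 3: Particle density = mass / V_solids = 55.4 / 21.3 = 2.6 g/cm^3

2.6


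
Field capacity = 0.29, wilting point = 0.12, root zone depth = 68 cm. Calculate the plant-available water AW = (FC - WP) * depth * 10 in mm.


Step 1: Available water = (FC - WP) * depth * 10
Step 2: AW = (0.29 - 0.12) * 68 * 10
Step 3: AW = 0.17 * 68 * 10
Step 4: AW = 115.6 mm

115.6


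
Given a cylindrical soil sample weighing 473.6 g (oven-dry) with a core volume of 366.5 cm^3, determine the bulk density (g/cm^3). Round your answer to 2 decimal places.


Step 1: Identify the formula: BD = dry mass / volume
Step 2: Substitute values: BD = 473.6 / 366.5
Step 3: BD = 1.29 g/cm^3

1.29


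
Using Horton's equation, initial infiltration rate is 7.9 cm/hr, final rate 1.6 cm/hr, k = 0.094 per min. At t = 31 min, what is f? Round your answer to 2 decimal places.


Step 1: f = fc + (f0 - fc) * exp(-k * t)
Step 2: exp(-0.094 * 31) = 0.054258
Step 3: f = 1.6 + (7.9 - 1.6) * 0.054258
Step 4: f = 1.6 + 6.3 * 0.054258
Step 5: f = 1.94 cm/hr

1.94


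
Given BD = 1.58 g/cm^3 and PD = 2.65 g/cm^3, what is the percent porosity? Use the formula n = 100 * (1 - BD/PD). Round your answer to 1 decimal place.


Step 1: Formula: n = 100 * (1 - BD / PD)
Step 2: n = 100 * (1 - 1.58 / 2.65)
Step 3: n = 100 * (1 - 0.59623)
Step 4: n = 40.4%

40.4


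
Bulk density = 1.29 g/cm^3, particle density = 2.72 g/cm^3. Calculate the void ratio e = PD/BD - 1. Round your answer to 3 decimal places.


Step 1: e = PD / BD - 1
Step 2: e = 2.72 / 1.29 - 1
Step 3: e = 2.10853 - 1
Step 4: e = 1.109

1.109


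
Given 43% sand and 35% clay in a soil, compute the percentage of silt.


Step 1: sand + silt + clay = 100%
Step 2: silt = 100 - sand - clay
Step 3: silt = 100 - 43 - 35
Step 4: silt = 22%

22


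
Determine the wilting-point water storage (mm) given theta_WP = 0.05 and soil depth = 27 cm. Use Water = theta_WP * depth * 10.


Step 1: Water (mm) = theta_WP * depth * 10
Step 2: Water = 0.05 * 27 * 10
Step 3: Water = 13.5 mm

13.5


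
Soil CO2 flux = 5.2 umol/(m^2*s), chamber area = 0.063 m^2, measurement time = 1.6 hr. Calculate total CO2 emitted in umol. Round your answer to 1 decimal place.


Step 1: Convert time to seconds: 1.6 hr * 3600 = 5760.0 s
Step 2: Total = flux * area * time_s
Step 3: Total = 5.2 * 0.063 * 5760.0
Step 4: Total = 1887.0 umol

1887.0


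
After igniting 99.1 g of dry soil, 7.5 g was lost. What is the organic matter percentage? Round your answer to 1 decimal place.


Step 1: OM% = 100 * LOI / sample mass
Step 2: OM = 100 * 7.5 / 99.1
Step 3: OM = 7.6%

7.6


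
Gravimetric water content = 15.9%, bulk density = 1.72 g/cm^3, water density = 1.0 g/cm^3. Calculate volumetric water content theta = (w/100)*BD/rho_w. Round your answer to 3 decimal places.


Step 1: theta = (w / 100) * BD / rho_w
Step 2: theta = (15.9 / 100) * 1.72 / 1.0
Step 3: theta = 0.159 * 1.72
Step 4: theta = 0.273

0.273


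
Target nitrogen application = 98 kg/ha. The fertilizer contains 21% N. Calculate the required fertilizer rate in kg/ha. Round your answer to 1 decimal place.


Step 1: Fertilizer rate = target N / (N content / 100)
Step 2: Rate = 98 / (21 / 100)
Step 3: Rate = 98 / 0.21
Step 4: Rate = 466.7 kg/ha

466.7


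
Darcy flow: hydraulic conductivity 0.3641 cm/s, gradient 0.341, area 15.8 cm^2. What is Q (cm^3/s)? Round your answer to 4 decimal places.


Step 1: Apply Darcy's law: Q = K * i * A
Step 2: Q = 0.3641 * 0.341 * 15.8
Step 3: Q = 1.9617 cm^3/s

1.9617


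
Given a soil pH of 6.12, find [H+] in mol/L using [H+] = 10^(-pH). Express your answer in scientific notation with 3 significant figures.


Step 1: [H+] = 10^(-pH)
Step 2: [H+] = 10^(-6.12)
Step 3: [H+] = 7.59e-07 mol/L

7.59e-07


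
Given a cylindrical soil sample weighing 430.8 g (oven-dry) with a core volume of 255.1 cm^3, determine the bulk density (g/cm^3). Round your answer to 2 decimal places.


Step 1: Identify the formula: BD = dry mass / volume
Step 2: Substitute values: BD = 430.8 / 255.1
Step 3: BD = 1.69 g/cm^3

1.69


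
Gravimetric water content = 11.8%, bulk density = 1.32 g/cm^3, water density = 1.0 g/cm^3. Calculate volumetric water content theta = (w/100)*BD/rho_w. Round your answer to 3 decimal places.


Step 1: theta = (w / 100) * BD / rho_w
Step 2: theta = (11.8 / 100) * 1.32 / 1.0
Step 3: theta = 0.118 * 1.32
Step 4: theta = 0.156

0.156


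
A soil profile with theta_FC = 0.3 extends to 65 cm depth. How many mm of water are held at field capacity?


Step 1: Water (mm) = theta_FC * depth (cm) * 10
Step 2: Water = 0.3 * 65 * 10
Step 3: Water = 195.0 mm

195.0


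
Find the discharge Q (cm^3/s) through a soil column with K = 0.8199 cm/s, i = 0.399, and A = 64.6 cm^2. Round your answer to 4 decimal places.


Step 1: Apply Darcy's law: Q = K * i * A
Step 2: Q = 0.8199 * 0.399 * 64.6
Step 3: Q = 21.1333 cm^3/s

21.1333


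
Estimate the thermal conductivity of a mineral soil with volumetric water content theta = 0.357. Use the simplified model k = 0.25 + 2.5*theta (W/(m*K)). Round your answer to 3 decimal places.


Step 1: k = 0.25 + 2.5 * theta
Step 2: k = 0.25 + 2.5 * 0.357
Step 3: k = 0.25 + 0.893
Step 4: k = 1.143 W/(m*K)

1.143


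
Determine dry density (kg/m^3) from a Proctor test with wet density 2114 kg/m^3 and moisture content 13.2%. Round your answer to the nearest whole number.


Step 1: Dry density = wet density / (1 + w/100)
Step 2: Dry density = 2114 / (1 + 13.2/100)
Step 3: Dry density = 2114 / 1.132
Step 4: Dry density = 1867 kg/m^3

1867


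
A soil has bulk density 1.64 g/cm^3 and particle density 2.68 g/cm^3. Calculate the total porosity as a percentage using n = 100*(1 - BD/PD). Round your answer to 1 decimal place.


Step 1: Formula: n = 100 * (1 - BD / PD)
Step 2: n = 100 * (1 - 1.64 / 2.68)
Step 3: n = 100 * (1 - 0.61194)
Step 4: n = 38.8%

38.8


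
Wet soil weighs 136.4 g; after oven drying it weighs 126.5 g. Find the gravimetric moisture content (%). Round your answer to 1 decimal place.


Step 1: Water mass = wet - dry = 136.4 - 126.5 = 9.9 g
Step 2: w = 100 * water mass / dry mass
Step 3: w = 100 * 9.9 / 126.5 = 7.8%

7.8


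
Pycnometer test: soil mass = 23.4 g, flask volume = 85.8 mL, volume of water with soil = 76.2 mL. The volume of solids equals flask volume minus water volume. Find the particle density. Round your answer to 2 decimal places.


Step 1: Volume of solids = flask volume - water volume with soil
Step 2: V_solids = 85.8 - 76.2 = 9.6 mL
Step 3: Particle density = mass / V_solids = 23.4 / 9.6 = 2.44 g/cm^3

2.44


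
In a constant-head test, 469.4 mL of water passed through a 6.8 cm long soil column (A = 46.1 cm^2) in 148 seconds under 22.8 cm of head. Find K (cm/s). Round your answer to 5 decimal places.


Step 1: K = Q * L / (A * t * h)
Step 2: Numerator = 469.4 * 6.8 = 3191.92
Step 3: Denominator = 46.1 * 148 * 22.8 = 155559.84
Step 4: K = 3191.92 / 155559.84 = 0.02052 cm/s

0.02052


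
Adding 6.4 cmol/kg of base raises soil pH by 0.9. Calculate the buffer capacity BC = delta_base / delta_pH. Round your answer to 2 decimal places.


Step 1: BC = change in base / change in pH
Step 2: BC = 6.4 / 0.9
Step 3: BC = 7.11 cmol/(kg*pH unit)

7.11


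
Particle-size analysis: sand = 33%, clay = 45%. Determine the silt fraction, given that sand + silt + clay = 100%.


Step 1: sand + silt + clay = 100%
Step 2: silt = 100 - sand - clay
Step 3: silt = 100 - 33 - 45
Step 4: silt = 22%

22


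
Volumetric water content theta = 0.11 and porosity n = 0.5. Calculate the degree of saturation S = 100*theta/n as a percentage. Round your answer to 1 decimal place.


Step 1: S = 100 * theta_v / n
Step 2: S = 100 * 0.11 / 0.5
Step 3: S = 22.0%

22.0


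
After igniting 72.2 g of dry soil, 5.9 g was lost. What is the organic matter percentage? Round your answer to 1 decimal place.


Step 1: OM% = 100 * LOI / sample mass
Step 2: OM = 100 * 5.9 / 72.2
Step 3: OM = 8.2%

8.2


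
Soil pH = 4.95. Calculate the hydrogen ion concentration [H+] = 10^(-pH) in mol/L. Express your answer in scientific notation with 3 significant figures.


Step 1: [H+] = 10^(-pH)
Step 2: [H+] = 10^(-4.95)
Step 3: [H+] = 1.12e-05 mol/L

1.12e-05


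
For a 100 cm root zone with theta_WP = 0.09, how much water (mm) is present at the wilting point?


Step 1: Water (mm) = theta_WP * depth * 10
Step 2: Water = 0.09 * 100 * 10
Step 3: Water = 90.0 mm

90.0


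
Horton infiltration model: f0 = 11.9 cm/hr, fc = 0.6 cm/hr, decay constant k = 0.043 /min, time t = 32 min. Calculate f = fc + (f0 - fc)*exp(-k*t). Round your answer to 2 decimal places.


Step 1: f = fc + (f0 - fc) * exp(-k * t)
Step 2: exp(-0.043 * 32) = 0.252587
Step 3: f = 0.6 + (11.9 - 0.6) * 0.252587
Step 4: f = 0.6 + 11.3 * 0.252587
Step 5: f = 3.45 cm/hr

3.45


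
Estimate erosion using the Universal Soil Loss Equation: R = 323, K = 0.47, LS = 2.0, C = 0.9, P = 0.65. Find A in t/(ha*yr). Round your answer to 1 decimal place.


Step 1: A = R * K * LS * C * P
Step 2: R * K = 323 * 0.47 = 151.81
Step 3: (R*K) * LS = 151.81 * 2.0 = 303.62
Step 4: * C * P = 303.62 * 0.9 * 0.65 = 177.6
Step 5: A = 177.6 t/(ha*yr)

177.6


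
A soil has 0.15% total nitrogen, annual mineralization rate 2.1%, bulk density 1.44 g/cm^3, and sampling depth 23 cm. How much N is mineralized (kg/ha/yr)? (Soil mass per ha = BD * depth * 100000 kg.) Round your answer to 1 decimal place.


Step 1: Soil mass per ha = BD * depth * 100000 = 1.44 * 23 * 100000 = 3312000 kg
Step 2: Total N pool = soil mass * N%/100 = 3312000 * 0.15/100 = 4968.0 kg/ha
Step 3: N mineralized = N pool * rate%/100 = 4968.0 * 2.1/100 = 104.3 kg/ha/yr

104.3


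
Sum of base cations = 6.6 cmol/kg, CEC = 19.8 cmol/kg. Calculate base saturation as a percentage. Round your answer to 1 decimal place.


Step 1: BS = 100 * (sum of bases) / CEC
Step 2: BS = 100 * 6.6 / 19.8
Step 3: BS = 33.3%

33.3


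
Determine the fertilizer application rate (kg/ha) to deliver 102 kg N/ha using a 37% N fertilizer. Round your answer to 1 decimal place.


Step 1: Fertilizer rate = target N / (N content / 100)
Step 2: Rate = 102 / (37 / 100)
Step 3: Rate = 102 / 0.37
Step 4: Rate = 275.7 kg/ha

275.7


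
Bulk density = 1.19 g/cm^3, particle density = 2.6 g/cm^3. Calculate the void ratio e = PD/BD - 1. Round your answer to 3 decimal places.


Step 1: e = PD / BD - 1
Step 2: e = 2.6 / 1.19 - 1
Step 3: e = 2.18487 - 1
Step 4: e = 1.185

1.185


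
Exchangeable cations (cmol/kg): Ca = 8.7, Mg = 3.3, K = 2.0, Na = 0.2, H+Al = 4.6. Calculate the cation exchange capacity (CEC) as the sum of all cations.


Step 1: CEC = Ca + Mg + K + Na + (H+Al)
Step 2: CEC = 8.7 + 3.3 + 2.0 + 0.2 + 4.6
Step 3: CEC = 18.8 cmol/kg

18.8


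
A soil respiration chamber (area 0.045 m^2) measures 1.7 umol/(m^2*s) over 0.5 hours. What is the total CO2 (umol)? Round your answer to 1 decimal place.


Step 1: Convert time to seconds: 0.5 hr * 3600 = 1800.0 s
Step 2: Total = flux * area * time_s
Step 3: Total = 1.7 * 0.045 * 1800.0
Step 4: Total = 137.7 umol

137.7


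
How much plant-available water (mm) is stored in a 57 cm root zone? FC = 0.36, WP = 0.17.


Step 1: Available water = (FC - WP) * depth * 10
Step 2: AW = (0.36 - 0.17) * 57 * 10
Step 3: AW = 0.19 * 57 * 10
Step 4: AW = 108.3 mm

108.3


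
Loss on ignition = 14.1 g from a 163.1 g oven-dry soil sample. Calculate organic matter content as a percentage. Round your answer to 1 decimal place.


Step 1: OM% = 100 * LOI / sample mass
Step 2: OM = 100 * 14.1 / 163.1
Step 3: OM = 8.6%

8.6


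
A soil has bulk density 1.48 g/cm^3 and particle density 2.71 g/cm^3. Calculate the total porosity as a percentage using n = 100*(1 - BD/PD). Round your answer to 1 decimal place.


Step 1: Formula: n = 100 * (1 - BD / PD)
Step 2: n = 100 * (1 - 1.48 / 2.71)
Step 3: n = 100 * (1 - 0.54613)
Step 4: n = 45.4%

45.4


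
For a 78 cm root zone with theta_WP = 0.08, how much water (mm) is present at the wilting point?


Step 1: Water (mm) = theta_WP * depth * 10
Step 2: Water = 0.08 * 78 * 10
Step 3: Water = 62.4 mm

62.4


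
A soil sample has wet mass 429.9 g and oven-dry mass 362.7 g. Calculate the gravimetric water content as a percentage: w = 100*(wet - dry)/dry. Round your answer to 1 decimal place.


Step 1: Water mass = wet - dry = 429.9 - 362.7 = 67.2 g
Step 2: w = 100 * water mass / dry mass
Step 3: w = 100 * 67.2 / 362.7 = 18.5%

18.5


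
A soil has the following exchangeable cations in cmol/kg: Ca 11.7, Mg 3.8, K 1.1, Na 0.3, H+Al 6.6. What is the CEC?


Step 1: CEC = Ca + Mg + K + Na + (H+Al)
Step 2: CEC = 11.7 + 3.8 + 1.1 + 0.3 + 6.6
Step 3: CEC = 23.5 cmol/kg

23.5


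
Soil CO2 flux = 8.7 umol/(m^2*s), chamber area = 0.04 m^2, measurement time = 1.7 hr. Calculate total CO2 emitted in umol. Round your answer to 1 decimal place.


Step 1: Convert time to seconds: 1.7 hr * 3600 = 6120.0 s
Step 2: Total = flux * area * time_s
Step 3: Total = 8.7 * 0.04 * 6120.0
Step 4: Total = 2129.8 umol

2129.8


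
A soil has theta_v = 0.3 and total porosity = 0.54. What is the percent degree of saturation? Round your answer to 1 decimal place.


Step 1: S = 100 * theta_v / n
Step 2: S = 100 * 0.3 / 0.54
Step 3: S = 55.6%

55.6


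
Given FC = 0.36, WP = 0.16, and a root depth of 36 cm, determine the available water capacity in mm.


Step 1: Available water = (FC - WP) * depth * 10
Step 2: AW = (0.36 - 0.16) * 36 * 10
Step 3: AW = 0.2 * 36 * 10
Step 4: AW = 72.0 mm

72.0


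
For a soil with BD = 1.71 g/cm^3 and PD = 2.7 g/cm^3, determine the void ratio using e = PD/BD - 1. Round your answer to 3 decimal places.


Step 1: e = PD / BD - 1
Step 2: e = 2.7 / 1.71 - 1
Step 3: e = 1.57895 - 1
Step 4: e = 0.579

0.579


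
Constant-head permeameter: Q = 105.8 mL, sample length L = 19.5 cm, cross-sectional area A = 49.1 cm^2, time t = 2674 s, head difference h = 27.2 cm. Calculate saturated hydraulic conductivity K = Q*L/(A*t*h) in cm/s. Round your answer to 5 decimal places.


Step 1: K = Q * L / (A * t * h)
Step 2: Numerator = 105.8 * 19.5 = 2063.1
Step 3: Denominator = 49.1 * 2674 * 27.2 = 3571180.48
Step 4: K = 2063.1 / 3571180.48 = 0.00058 cm/s

0.00058


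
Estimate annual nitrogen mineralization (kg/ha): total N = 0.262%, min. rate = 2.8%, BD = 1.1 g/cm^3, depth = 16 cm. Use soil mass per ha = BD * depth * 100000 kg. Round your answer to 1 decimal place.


Step 1: Soil mass per ha = BD * depth * 100000 = 1.1 * 16 * 100000 = 1760000 kg
Step 2: Total N pool = soil mass * N%/100 = 1760000 * 0.262/100 = 4611.2 kg/ha
Step 3: N mineralized = N pool * rate%/100 = 4611.2 * 2.8/100 = 129.1 kg/ha/yr

129.1


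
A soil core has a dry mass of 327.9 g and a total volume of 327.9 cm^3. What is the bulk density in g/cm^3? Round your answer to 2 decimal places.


Step 1: Identify the formula: BD = dry mass / volume
Step 2: Substitute values: BD = 327.9 / 327.9
Step 3: BD = 1.0 g/cm^3

1.0


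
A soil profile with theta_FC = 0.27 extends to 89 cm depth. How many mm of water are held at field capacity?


Step 1: Water (mm) = theta_FC * depth (cm) * 10
Step 2: Water = 0.27 * 89 * 10
Step 3: Water = 240.3 mm

240.3


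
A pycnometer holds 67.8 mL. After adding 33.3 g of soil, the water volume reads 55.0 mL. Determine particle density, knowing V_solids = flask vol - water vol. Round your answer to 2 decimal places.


Step 1: Volume of solids = flask volume - water volume with soil
Step 2: V_solids = 67.8 - 55.0 = 12.8 mL
Step 3: Particle density = mass / V_solids = 33.3 / 12.8 = 2.6 g/cm^3

2.6


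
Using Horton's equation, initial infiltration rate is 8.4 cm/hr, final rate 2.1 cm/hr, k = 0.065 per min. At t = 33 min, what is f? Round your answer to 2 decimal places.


Step 1: f = fc + (f0 - fc) * exp(-k * t)
Step 2: exp(-0.065 * 33) = 0.117068
Step 3: f = 2.1 + (8.4 - 2.1) * 0.117068
Step 4: f = 2.1 + 6.3 * 0.117068
Step 5: f = 2.84 cm/hr

2.84


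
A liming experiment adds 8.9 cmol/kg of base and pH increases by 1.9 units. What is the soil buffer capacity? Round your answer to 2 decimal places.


Step 1: BC = change in base / change in pH
Step 2: BC = 8.9 / 1.9
Step 3: BC = 4.68 cmol/(kg*pH unit)

4.68


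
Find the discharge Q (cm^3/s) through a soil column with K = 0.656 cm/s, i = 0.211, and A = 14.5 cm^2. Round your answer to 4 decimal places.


Step 1: Apply Darcy's law: Q = K * i * A
Step 2: Q = 0.656 * 0.211 * 14.5
Step 3: Q = 2.007 cm^3/s

2.007


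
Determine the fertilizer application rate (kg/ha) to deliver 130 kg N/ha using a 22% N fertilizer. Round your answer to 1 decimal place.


Step 1: Fertilizer rate = target N / (N content / 100)
Step 2: Rate = 130 / (22 / 100)
Step 3: Rate = 130 / 0.22
Step 4: Rate = 590.9 kg/ha

590.9


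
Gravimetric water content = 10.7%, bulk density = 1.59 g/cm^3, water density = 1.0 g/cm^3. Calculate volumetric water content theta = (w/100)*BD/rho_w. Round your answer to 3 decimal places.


Step 1: theta = (w / 100) * BD / rho_w
Step 2: theta = (10.7 / 100) * 1.59 / 1.0
Step 3: theta = 0.107 * 1.59
Step 4: theta = 0.17

0.17


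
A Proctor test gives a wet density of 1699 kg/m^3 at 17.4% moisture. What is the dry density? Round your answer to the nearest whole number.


Step 1: Dry density = wet density / (1 + w/100)
Step 2: Dry density = 1699 / (1 + 17.4/100)
Step 3: Dry density = 1699 / 1.174
Step 4: Dry density = 1447 kg/m^3

1447


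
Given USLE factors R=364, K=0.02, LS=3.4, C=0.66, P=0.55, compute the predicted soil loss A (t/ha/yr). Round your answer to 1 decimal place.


Step 1: A = R * K * LS * C * P
Step 2: R * K = 364 * 0.02 = 7.28
Step 3: (R*K) * LS = 7.28 * 3.4 = 24.752
Step 4: * C * P = 24.752 * 0.66 * 0.55 = 9.0
Step 5: A = 9.0 t/(ha*yr)

9.0


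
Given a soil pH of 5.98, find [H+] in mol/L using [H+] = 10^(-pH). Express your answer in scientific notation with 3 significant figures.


Step 1: [H+] = 10^(-pH)
Step 2: [H+] = 10^(-5.98)
Step 3: [H+] = 1.05e-06 mol/L

1.05e-06


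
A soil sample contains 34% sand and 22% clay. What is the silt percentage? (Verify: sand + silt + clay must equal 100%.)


Step 1: sand + silt + clay = 100%
Step 2: silt = 100 - sand - clay
Step 3: silt = 100 - 34 - 22
Step 4: silt = 44%

44


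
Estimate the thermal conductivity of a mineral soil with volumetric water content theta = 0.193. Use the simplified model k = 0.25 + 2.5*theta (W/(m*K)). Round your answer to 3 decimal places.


Step 1: k = 0.25 + 2.5 * theta
Step 2: k = 0.25 + 2.5 * 0.193
Step 3: k = 0.25 + 0.483
Step 4: k = 0.733 W/(m*K)

0.733


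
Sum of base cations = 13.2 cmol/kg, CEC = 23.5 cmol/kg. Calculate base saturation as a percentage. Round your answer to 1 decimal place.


Step 1: BS = 100 * (sum of bases) / CEC
Step 2: BS = 100 * 13.2 / 23.5
Step 3: BS = 56.2%

56.2


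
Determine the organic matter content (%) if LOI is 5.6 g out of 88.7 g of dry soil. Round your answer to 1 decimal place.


Step 1: OM% = 100 * LOI / sample mass
Step 2: OM = 100 * 5.6 / 88.7
Step 3: OM = 6.3%

6.3
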